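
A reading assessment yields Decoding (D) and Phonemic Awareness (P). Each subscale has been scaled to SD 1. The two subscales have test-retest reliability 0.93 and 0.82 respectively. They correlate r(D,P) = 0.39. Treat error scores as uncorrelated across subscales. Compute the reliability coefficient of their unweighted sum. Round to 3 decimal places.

Var(D+P) = 2 + 2·[0.39] = 2 + 0.78 = 2.78.
Under uncorrelated errors the observed covariances equal the true-score covariances, so only the own-variance terms attenuate.
True-score variance = [0.93 + 0.82] + 0.78 = 1.75 + 0.78 = 2.53.
Reliability = 2.53 / 2.78 = 0.910.

0.910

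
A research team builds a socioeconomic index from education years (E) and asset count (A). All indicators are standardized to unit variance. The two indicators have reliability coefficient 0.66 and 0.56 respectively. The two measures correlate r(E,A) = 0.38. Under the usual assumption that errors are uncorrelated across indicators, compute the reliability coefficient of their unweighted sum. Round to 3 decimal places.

0.717

Var(E+A) = 2 + 2·[0.38] = 2 + 0.76 = 2.76.
With uncorrelated errors the cross-covariances are all true-score covariance, so they carry over unchanged; only the diagonal terms shrink to ρᵢσᵢ².
True-score variance = [0.66 + 0.56] + 0.76 = 1.22 + 0.76 = 1.98.
Reliability = 1.98 / 2.76 = 0.717.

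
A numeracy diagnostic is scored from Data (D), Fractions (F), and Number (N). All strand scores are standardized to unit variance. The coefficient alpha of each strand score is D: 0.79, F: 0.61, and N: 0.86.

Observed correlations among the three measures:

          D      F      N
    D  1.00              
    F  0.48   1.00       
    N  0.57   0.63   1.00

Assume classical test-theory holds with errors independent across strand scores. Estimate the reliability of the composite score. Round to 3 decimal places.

Var(D+F+N) = 3 + 2·[0.48 + 0.57 + 0.63] = 3 + 3.36 = 6.36.
With uncorrelated errors the cross-covariances are all true-score covariance, so they carry over unchanged; only the diagonal terms shrink to ρᵢσᵢ².
True-score variance = [0.79 + 0.61 + 0.86] + 3.36 = 2.26 + 3.36 = 5.62.
Reliability = 5.62 / 6.36 = 0.884.

0.884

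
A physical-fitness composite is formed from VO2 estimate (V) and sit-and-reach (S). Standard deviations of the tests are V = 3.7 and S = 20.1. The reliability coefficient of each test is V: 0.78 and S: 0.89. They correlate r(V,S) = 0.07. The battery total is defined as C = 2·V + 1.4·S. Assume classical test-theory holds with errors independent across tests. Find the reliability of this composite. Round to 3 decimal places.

Var(C) = 2²·3.7² + 1.4²·20.1² + 2·[2.8·3.7·20.1·0.07] = 846.62 + 29.153 = 875.773.
Because errors are independent across components, Cov(Tᵢ,Tⱼ) = Cov(Xᵢ,Xⱼ); the off-diagonal part of the true-score variance is the same as above.
True-score variance = [2²·3.7²·0.78 + 1.4²·20.1²·0.89] + 29.153 = 747.468 + 29.153 = 776.621.
Reliability = 776.621 / 875.773 = 0.887.

0.887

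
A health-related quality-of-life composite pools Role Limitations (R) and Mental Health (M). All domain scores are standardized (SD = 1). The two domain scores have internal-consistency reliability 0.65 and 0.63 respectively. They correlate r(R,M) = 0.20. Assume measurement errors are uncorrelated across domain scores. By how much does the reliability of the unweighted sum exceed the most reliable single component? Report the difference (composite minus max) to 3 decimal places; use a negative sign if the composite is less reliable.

Var(sum) = 2 + 0.4 = 2.4; true-score variance = 1.28 + 0.4 = 1.68; composite reliability = 0.7000.
Max component reliability = 0.6500.
Difference = 0.7000 − 0.6500 = 0.050.

0.050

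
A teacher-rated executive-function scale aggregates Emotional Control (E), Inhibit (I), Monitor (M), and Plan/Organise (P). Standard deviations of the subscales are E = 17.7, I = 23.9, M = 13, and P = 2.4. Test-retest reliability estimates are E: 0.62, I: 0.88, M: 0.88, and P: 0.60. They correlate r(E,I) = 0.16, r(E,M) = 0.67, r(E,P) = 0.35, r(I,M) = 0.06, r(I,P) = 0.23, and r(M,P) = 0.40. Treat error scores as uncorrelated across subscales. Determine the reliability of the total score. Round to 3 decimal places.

0.870

Var(E+I+M+P) = 17.7² + 23.9² + 13² + 2.4² + 2·[17.7·23.9·0.16 + 17.7·13·0.67 + 17.7·2.4·0.35 + 23.9·13·0.06 + 23.9·2.4·0.23 + 13·2.4·0.40] = 1059.26 + 562.069 = 1621.33.
With uncorrelated errors the cross-covariances are all true-score covariance, so they carry over unchanged; only the diagonal terms shrink to ρᵢσᵢ².
True-score variance = [17.7²·0.62 + 23.9²·0.88 + 13²·0.88 + 2.4²·0.60] + 562.069 = 849.081 + 562.069 = 1411.15.
Reliability = 1411.15 / 1621.33 = 0.870.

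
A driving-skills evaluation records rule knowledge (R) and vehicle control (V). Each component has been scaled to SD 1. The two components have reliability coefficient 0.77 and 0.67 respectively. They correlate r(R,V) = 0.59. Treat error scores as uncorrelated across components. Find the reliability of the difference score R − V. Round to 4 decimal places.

Var(R−V) = 1 + 1 − 2·0.59 = 2 − 1.18 = 0.82.
Because errors are independent across components, Cov(Tᵢ,Tⱼ) = Cov(Xᵢ,Xⱼ); the off-diagonal part of the true-score variance is the same as above.
True-score variance = [0.77 + 0.67] − 1.18 = 1.44 − 1.18 = 0.26.
Reliability = 0.26 / 0.82 = 0.3171.

0.3171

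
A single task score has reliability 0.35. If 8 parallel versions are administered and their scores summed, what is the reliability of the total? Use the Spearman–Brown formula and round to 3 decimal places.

ρ_k = kρ / (1 + (k−1)ρ) = 8·0.35 / (1 + 7·0.35) = 2.800 / 3.450 = 0.812.

0.812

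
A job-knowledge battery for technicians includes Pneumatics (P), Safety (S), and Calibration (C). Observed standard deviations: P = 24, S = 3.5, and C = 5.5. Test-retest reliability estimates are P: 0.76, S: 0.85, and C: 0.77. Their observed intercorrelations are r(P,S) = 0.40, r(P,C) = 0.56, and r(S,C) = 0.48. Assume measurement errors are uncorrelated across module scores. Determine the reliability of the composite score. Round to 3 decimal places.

Var(P+S+C) = 24² + 3.5² + 5.5² + 2·[24·3.5·0.40 + 24·5.5·0.56 + 3.5·5.5·0.48] = 618.5 + 233.52 = 852.02.
Under uncorrelated errors the observed covariances equal the true-score covariances, so only the own-variance terms attenuate.
True-score variance = [24²·0.76 + 3.5²·0.85 + 5.5²·0.77] + 233.52 = 471.465 + 233.52 = 704.985.
Reliability = 704.985 / 852.02 = 0.827.

0.827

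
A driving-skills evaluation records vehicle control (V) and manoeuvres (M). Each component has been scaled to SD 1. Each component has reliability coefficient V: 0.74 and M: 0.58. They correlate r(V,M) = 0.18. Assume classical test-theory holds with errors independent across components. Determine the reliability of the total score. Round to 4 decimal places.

Var(V+M) = 2 + 2·[0.18] = 2 + 0.36 = 2.36.
With uncorrelated errors the cross-covariances are all true-score covariance, so they carry over unchanged; only the diagonal terms shrink to ρᵢσᵢ².
True-score variance = [0.74 + 0.58] + 0.36 = 1.32 + 0.36 = 1.68.
Reliability = 1.68 / 2.36 = 0.7119.

0.7119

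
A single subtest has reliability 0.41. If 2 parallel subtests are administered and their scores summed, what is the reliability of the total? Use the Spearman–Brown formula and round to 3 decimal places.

0.582

ρ_k = kρ / (1 + (k−1)ρ) = 2·0.41 / (1 + 1·0.41) = 0.820 / 1.410 = 0.582.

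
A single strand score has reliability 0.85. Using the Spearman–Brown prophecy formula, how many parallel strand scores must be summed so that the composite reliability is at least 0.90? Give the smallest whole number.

k ≥ ρ*(1−ρ₁)/(ρ₁(1−ρ*)) = 0.90·0.15 / (0.85·0.10) = 1.588.
Smallest integer k = 2.

2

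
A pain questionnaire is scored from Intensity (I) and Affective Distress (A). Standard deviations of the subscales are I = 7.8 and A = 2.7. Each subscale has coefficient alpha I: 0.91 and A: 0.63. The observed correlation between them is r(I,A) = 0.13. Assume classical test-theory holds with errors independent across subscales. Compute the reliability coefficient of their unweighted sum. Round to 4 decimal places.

Var(I+A) = 7.8² + 2.7² + 2·[7.8·2.7·0.13] = 68.13 + 5.4756 = 73.6056.
Because errors are independent across components, Cov(Tᵢ,Tⱼ) = Cov(Xᵢ,Xⱼ); the off-diagonal part of the true-score variance is the same as above.
True-score variance = [7.8²·0.91 + 2.7²·0.63] + 5.4756 = 59.9571 + 5.4756 = 65.4327.
Reliability = 65.4327 / 73.6056 = 0.8890.

0.8890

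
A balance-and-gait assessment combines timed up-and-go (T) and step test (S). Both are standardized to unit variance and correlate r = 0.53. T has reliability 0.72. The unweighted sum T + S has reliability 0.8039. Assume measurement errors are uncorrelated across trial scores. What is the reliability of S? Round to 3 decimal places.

Var(T+S) = 2 + 2·0.53 = 3.060.
True-score variance = ρ_T + ρ_S + 2·0.53, so 0.8039 = (0.72 + ρ_S + 1.06) / 3.060.
ρ_S = 0.8039·3.060 − 0.72 − 1.06 = 0.680.

0.680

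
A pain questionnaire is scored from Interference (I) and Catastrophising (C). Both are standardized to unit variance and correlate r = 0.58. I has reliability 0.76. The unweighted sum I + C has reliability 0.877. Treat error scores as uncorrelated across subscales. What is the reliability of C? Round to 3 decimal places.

Var(I+C) = 2 + 2·0.58 = 3.160.
True-score variance = ρ_I + ρ_C + 2·0.58, so 0.877 = (0.76 + ρ_C + 1.16) / 3.160.
ρ_C = 0.877·3.160 − 0.76 − 1.16 = 0.851.

0.851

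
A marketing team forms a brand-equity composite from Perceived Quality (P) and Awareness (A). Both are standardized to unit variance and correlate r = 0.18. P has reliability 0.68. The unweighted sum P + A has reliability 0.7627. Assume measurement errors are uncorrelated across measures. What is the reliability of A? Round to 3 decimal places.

0.760

Var(P+A) = 2 + 2·0.18 = 2.360.
True-score variance = ρ_P + ρ_A + 2·0.18, so 0.7627 = (0.68 + ρ_A + 0.36) / 2.360.
ρ_A = 0.7627·2.360 − 0.68 − 0.36 = 0.760.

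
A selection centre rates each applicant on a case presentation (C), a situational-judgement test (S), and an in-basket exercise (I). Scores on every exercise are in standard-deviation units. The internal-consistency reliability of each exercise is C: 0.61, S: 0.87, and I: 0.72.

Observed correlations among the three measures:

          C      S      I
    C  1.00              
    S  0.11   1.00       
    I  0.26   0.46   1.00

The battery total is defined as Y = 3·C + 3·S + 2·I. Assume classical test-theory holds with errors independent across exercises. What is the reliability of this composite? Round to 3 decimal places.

0.822

Var(Y) = 3² + 3² + 2² + 2·[9·0.11 + 6·0.26 + 6·0.46] = 22 + 10.62 = 32.62.
Because errors are independent across components, Cov(Tᵢ,Tⱼ) = Cov(Xᵢ,Xⱼ); the off-diagonal part of the true-score variance is the same as above.
True-score variance = [3²·0.61 + 3²·0.87 + 2²·0.72] + 10.62 = 16.2 + 10.62 = 26.82.
Reliability = 26.82 / 32.62 = 0.822.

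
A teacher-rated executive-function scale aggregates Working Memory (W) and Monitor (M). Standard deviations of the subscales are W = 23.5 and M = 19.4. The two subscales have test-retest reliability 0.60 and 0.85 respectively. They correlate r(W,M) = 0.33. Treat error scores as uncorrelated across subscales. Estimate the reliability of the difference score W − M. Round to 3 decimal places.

0.558

Var(W−M) = 23.5² + 19.4² − 2·23.5·19.4·0.33 = 928.61 − 300.894 = 627.716.
Under uncorrelated errors the observed covariances equal the true-score covariances, so only the own-variance terms attenuate.
True-score variance = [23.5²·0.60 + 19.4²·0.85] − 300.894 = 651.256 − 300.894 = 350.362.
Reliability = 350.362 / 627.716 = 0.558.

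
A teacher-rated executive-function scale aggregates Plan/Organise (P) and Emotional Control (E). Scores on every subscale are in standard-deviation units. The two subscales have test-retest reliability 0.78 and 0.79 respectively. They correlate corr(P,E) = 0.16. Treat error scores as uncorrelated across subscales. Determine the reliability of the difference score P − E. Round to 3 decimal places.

0.744

Var(P−E) = 1 + 1 − 2·0.16 = 2 − 0.32 = 1.68.
Under uncorrelated errors the observed covariances equal the true-score covariances, so only the own-variance terms attenuate.
True-score variance = [0.78 + 0.79] − 0.32 = 1.57 − 0.32 = 1.25.
Reliability = 1.25 / 1.68 = 0.744.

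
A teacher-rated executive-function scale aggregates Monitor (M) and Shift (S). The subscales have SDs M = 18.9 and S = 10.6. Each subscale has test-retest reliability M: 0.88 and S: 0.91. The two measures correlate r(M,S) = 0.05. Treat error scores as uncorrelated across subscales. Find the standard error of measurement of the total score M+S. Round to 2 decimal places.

Var(total) = 469.57 + 20.034 = 489.604.
True-score variance = 416.592 + 20.034 = 436.626, so reliability = 0.8918.
Error variance = 489.604 − 436.626 = 52.9776; SEM = √52.9776 = 7.28.

7.28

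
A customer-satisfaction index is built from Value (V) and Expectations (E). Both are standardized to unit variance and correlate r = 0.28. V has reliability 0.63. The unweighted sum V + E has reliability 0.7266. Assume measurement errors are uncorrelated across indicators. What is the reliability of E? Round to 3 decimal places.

0.670

Var(V+E) = 2 + 2·0.28 = 2.560.
True-score variance = ρ_V + ρ_E + 2·0.28, so 0.7266 = (0.63 + ρ_E + 0.56) / 2.560.
ρ_E = 0.7266·2.560 − 0.63 − 0.56 = 0.670.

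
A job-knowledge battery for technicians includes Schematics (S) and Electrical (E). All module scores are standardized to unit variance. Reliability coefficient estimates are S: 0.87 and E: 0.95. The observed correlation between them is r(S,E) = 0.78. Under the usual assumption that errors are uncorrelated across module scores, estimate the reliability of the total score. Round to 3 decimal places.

Var(S+E) = 2 + 2·[0.78] = 2 + 1.56 = 3.56.
Under uncorrelated errors the observed covariances equal the true-score covariances, so only the own-variance terms attenuate.
True-score variance = [0.87 + 0.95] + 1.56 = 1.82 + 1.56 = 3.38.
Reliability = 3.38 / 3.56 = 0.949.

0.949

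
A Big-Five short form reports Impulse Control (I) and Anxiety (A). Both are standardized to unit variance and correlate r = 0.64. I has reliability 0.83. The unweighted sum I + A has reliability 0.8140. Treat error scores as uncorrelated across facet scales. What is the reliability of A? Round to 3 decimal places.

0.560

Var(I+A) = 2 + 2·0.64 = 3.280.
True-score variance = ρ_I + ρ_A + 2·0.64, so 0.8140 = (0.83 + ρ_A + 1.28) / 3.280.
ρ_A = 0.8140·3.280 − 0.83 − 1.28 = 0.560.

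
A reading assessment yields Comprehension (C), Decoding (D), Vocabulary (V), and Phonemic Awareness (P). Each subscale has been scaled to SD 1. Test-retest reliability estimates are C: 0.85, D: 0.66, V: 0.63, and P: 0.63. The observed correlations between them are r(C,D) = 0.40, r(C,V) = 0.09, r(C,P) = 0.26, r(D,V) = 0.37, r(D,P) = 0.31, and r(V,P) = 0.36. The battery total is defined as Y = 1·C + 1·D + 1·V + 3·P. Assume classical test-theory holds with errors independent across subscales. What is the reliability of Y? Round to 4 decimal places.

Var(Y) = 1 + 1 + 1 + 3² + 2·[0.40 + 0.09 + 3·0.26 + 0.37 + 3·0.31 + 3·0.36] = 12 + 7.3 = 19.3.
Under uncorrelated errors the observed covariances equal the true-score covariances, so only the own-variance terms attenuate.
True-score variance = [0.85 + 0.66 + 0.63 + 3²·0.63] + 7.3 = 7.81 + 7.3 = 15.11.
Reliability = 15.11 / 19.3 = 0.7829.

0.7829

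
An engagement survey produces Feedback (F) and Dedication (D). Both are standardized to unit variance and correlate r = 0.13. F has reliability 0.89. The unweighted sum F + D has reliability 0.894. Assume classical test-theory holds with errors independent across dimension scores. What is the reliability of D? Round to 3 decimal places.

Var(F+D) = 2 + 2·0.13 = 2.260.
True-score variance = ρ_F + ρ_D + 2·0.13, so 0.894 = (0.89 + ρ_D + 0.26) / 2.260.
ρ_D = 0.894·2.260 − 0.89 − 0.26 = 0.870.

0.870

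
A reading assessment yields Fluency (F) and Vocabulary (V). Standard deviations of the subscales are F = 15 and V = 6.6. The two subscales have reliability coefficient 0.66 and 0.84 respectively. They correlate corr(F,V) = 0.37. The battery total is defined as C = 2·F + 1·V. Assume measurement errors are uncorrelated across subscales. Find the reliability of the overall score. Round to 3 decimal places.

Var(C) = 2²·15² + 6.6² + 2·[2·15·6.6·0.37] = 943.56 + 146.52 = 1090.08.
Under uncorrelated errors the observed covariances equal the true-score covariances, so only the own-variance terms attenuate.
True-score variance = [2²·15²·0.66 + 6.6²·0.84] + 146.52 = 630.59 + 146.52 = 777.11.
Reliability = 777.11 / 1090.08 = 0.713.

0.713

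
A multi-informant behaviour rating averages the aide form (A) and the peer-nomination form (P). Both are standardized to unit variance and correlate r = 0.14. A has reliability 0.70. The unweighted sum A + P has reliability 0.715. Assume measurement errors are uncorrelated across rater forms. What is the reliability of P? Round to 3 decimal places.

Var(A+P) = 2 + 2·0.14 = 2.280.
True-score variance = ρ_A + ρ_P + 2·0.14, so 0.715 = (0.70 + ρ_P + 0.28) / 2.280.
ρ_P = 0.715·2.280 − 0.70 − 0.28 = 0.650.

0.650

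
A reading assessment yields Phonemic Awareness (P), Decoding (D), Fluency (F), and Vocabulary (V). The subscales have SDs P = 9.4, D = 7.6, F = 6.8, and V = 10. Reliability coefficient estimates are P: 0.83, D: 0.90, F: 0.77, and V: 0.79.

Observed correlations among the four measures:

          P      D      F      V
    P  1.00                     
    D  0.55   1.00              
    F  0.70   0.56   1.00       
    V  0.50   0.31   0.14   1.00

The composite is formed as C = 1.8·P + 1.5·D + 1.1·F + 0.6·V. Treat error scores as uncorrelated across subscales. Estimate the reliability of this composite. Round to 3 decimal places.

Var(C) = 1.8²·9.4² + 1.5²·7.6² + 1.1²·6.8² + 0.6²·10² + 2·[2.7·9.4·7.6·0.55 + 1.98·9.4·6.8·0.70 + 1.08·9.4·10·0.50 + 1.65·7.6·6.8·0.56 + 0.9·7.6·10·0.31 + 0.66·6.8·10·0.14] = 508.197 + 641.362 = 1149.56.
With uncorrelated errors the cross-covariances are all true-score covariance, so they carry over unchanged; only the diagonal terms shrink to ρᵢσᵢ².
True-score variance = [1.8²·9.4²·0.83 + 1.5²·7.6²·0.90 + 1.1²·6.8²·0.77 + 0.6²·10²·0.79] + 641.362 = 426.104 + 641.362 = 1067.47.
Reliability = 1067.47 / 1149.56 = 0.929.

0.929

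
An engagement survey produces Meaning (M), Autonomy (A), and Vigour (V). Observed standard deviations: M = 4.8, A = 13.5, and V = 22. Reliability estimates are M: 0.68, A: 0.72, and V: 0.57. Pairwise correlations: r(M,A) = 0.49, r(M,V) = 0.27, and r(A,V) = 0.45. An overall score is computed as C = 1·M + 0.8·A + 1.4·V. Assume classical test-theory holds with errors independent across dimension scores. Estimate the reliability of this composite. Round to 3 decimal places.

0.705

Var(C) = 4.8² + 0.8²·13.5² + 1.4²·22² + 2·[0.8·4.8·13.5·0.49 + 1.4·4.8·22·0.27 + 1.12·13.5·22·0.45] = 1088.32 + 430.013 = 1518.33.
Under uncorrelated errors the observed covariances equal the true-score covariances, so only the own-variance terms attenuate.
True-score variance = [4.8²·0.68 + 0.8²·13.5²·0.72 + 1.4²·22²·0.57] + 430.013 = 640.373 + 430.013 = 1070.39.
Reliability = 1070.39 / 1518.33 = 0.705.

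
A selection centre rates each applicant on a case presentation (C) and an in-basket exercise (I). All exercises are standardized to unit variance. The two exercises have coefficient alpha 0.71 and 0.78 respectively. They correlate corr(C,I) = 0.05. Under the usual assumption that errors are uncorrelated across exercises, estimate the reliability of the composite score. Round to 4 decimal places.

0.7571

Var(C+I) = 2 + 2·[0.05] = 2 + 0.1 = 2.1.
Because errors are independent across components, Cov(Tᵢ,Tⱼ) = Cov(Xᵢ,Xⱼ); the off-diagonal part of the true-score variance is the same as above.
True-score variance = [0.71 + 0.78] + 0.1 = 1.49 + 0.1 = 1.59.
Reliability = 1.59 / 2.1 = 0.7571.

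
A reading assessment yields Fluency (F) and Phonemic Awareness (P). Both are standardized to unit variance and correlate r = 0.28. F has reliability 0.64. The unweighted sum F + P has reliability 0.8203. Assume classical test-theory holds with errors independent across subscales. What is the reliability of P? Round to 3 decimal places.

0.900

Var(F+P) = 2 + 2·0.28 = 2.560.
True-score variance = ρ_F + ρ_P + 2·0.28, so 0.8203 = (0.64 + ρ_P + 0.56) / 2.560.
ρ_P = 0.8203·2.560 − 0.64 − 0.56 = 0.900.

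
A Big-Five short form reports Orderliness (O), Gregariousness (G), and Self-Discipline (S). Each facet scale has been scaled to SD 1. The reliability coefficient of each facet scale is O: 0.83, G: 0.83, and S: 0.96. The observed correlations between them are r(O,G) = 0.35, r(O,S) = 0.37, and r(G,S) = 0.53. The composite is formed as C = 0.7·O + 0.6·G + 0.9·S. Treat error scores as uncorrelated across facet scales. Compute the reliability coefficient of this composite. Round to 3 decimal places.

Var(C) = 0.7² + 0.6² + 0.9² + 2·[0.42·0.35 + 0.63·0.37 + 0.54·0.53] = 1.66 + 1.3326 = 2.9926.
Because errors are independent across components, Cov(Tᵢ,Tⱼ) = Cov(Xᵢ,Xⱼ); the off-diagonal part of the true-score variance is the same as above.
True-score variance = [0.7²·0.83 + 0.6²·0.83 + 0.9²·0.96] + 1.3326 = 1.4831 + 1.3326 = 2.8157.
Reliability = 2.8157 / 2.9926 = 0.941.

0.941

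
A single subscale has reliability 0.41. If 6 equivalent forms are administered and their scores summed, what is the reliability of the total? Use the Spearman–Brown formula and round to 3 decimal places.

ρ_k = kρ / (1 + (k−1)ρ) = 6·0.41 / (1 + 5·0.41) = 2.460 / 3.050 = 0.807.

0.807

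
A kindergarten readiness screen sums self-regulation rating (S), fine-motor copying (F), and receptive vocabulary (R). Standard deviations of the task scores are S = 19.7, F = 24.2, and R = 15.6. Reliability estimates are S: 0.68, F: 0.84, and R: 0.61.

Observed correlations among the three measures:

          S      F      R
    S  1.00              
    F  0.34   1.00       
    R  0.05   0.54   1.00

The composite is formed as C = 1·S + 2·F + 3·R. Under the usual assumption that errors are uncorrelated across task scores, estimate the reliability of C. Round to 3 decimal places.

Var(C) = 19.7² + 2²·24.2² + 3²·15.6² + 2·[2·19.7·24.2·0.34 + 3·19.7·15.6·0.05 + 6·24.2·15.6·0.54] = 4920.89 + 3186.89 = 8107.78.
With uncorrelated errors the cross-covariances are all true-score covariance, so they carry over unchanged; only the diagonal terms shrink to ρᵢσᵢ².
True-score variance = [19.7²·0.68 + 2²·24.2²·0.84 + 3²·15.6²·0.61] + 3186.89 = 3567.7 + 3186.89 = 6754.59.
Reliability = 6754.59 / 8107.78 = 0.833.

0.833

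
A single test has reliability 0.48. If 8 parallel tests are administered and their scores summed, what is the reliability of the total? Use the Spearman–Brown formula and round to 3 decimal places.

0.881

ρ_k = kρ / (1 + (k−1)ρ) = 8·0.48 / (1 + 7·0.48) = 3.840 / 4.360 = 0.881.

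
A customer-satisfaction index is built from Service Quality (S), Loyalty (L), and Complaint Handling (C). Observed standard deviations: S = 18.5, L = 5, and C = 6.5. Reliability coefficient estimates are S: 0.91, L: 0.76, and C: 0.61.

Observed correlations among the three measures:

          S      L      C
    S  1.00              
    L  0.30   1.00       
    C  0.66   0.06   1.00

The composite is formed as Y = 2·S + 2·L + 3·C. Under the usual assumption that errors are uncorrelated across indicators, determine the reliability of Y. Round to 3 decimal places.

Var(Y) = 2²·18.5² + 2²·5² + 3²·6.5² + 2·[4·18.5·5·0.30 + 6·18.5·6.5·0.66 + 6·5·6.5·0.06] = 1849.25 + 1197.78 = 3047.03.
With uncorrelated errors the cross-covariances are all true-score covariance, so they carry over unchanged; only the diagonal terms shrink to ρᵢσᵢ².
True-score variance = [2²·18.5²·0.91 + 2²·5²·0.76 + 3²·6.5²·0.61] + 1197.78 = 1553.74 + 1197.78 = 2751.52.
Reliability = 2751.52 / 3047.03 = 0.903.

0.903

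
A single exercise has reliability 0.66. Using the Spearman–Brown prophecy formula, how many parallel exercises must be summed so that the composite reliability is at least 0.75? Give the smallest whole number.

k ≥ ρ*(1−ρ₁)/(ρ₁(1−ρ*)) = 0.75·0.34 / (0.66·0.25) = 1.545.
Smallest integer k = 2.

2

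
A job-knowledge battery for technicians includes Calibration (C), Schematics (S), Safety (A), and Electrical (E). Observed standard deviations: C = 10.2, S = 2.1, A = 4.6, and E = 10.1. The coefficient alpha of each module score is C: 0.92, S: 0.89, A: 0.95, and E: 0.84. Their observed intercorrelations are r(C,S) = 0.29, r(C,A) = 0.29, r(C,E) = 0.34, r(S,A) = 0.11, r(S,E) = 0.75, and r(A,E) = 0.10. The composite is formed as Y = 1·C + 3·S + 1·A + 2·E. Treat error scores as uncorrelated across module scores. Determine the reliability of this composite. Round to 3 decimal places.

Var(Y) = 10.2² + 3²·2.1² + 4.6² + 2²·10.1² + 2·[3·10.2·2.1·0.29 + 10.2·4.6·0.29 + 2·10.2·10.1·0.34 + 3·2.1·4.6·0.11 + 6·2.1·10.1·0.75 + 2·4.6·10.1·0.10] = 572.93 + 420.441 = 993.371.
Because errors are independent across components, Cov(Tᵢ,Tⱼ) = Cov(Xᵢ,Xⱼ); the off-diagonal part of the true-score variance is the same as above.
True-score variance = [10.2²·0.92 + 3²·2.1²·0.89 + 4.6²·0.95 + 2²·10.1²·0.84] + 420.441 = 493.896 + 420.441 = 914.338.
Reliability = 914.338 / 993.371 = 0.920.

0.920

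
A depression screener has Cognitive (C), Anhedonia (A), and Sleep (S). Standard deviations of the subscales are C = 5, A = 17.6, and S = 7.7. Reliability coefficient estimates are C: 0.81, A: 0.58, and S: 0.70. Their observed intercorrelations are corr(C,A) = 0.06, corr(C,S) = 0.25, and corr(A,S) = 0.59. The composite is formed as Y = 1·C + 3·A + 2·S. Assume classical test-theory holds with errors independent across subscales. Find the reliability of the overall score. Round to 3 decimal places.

Var(Y) = 5² + 3²·17.6² + 2²·7.7² + 2·[3·5·17.6·0.06 + 2·5·7.7·0.25 + 6·17.6·7.7·0.59] = 3050 + 1029.66 = 4079.66.
Under uncorrelated errors the observed covariances equal the true-score covariances, so only the own-variance terms attenuate.
True-score variance = [5²·0.81 + 3²·17.6²·0.58 + 2²·7.7²·0.70] + 1029.66 = 1803.21 + 1029.66 = 2832.87.
Reliability = 2832.87 / 4079.66 = 0.694.

0.694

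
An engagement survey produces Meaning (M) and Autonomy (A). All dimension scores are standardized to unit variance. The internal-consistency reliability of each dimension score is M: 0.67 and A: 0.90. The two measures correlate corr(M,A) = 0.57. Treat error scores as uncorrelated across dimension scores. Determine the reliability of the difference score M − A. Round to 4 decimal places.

Var(M−A) = 1 + 1 − 2·0.57 = 2 − 1.14 = 0.86.
Under uncorrelated errors the observed covariances equal the true-score covariances, so only the own-variance terms attenuate.
True-score variance = [0.67 + 0.90] − 1.14 = 1.57 − 1.14 = 0.43.
Reliability = 0.43 / 0.86 = 0.5000.

0.5000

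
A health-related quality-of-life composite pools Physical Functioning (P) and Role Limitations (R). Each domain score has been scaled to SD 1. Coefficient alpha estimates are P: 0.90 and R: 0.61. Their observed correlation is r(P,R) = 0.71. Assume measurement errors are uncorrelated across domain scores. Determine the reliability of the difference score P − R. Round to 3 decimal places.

0.155

Var(P−R) = 1 + 1 − 2·0.71 = 2 − 1.42 = 0.58.
Under uncorrelated errors the observed covariances equal the true-score covariances, so only the own-variance terms attenuate.
True-score variance = [0.90 + 0.61] − 1.42 = 1.51 − 1.42 = 0.09.
Reliability = 0.09 / 0.58 = 0.155.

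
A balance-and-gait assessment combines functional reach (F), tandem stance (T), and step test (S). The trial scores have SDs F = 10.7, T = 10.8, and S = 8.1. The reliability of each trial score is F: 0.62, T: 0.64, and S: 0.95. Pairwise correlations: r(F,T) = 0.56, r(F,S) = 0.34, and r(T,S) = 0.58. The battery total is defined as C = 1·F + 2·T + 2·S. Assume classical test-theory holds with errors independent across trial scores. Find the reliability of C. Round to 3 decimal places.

0.862

Var(C) = 10.7² + 2²·10.8² + 2²·8.1² + 2·[2·10.7·10.8·0.56 + 2·10.7·8.1·0.34 + 4·10.8·8.1·0.58] = 843.49 + 782.633 = 1626.12.
With uncorrelated errors the cross-covariances are all true-score covariance, so they carry over unchanged; only the diagonal terms shrink to ρᵢσᵢ².
True-score variance = [10.7²·0.62 + 2²·10.8²·0.64 + 2²·8.1²·0.95] + 782.633 = 618.9 + 782.633 = 1401.53.
Reliability = 1401.53 / 1626.12 = 0.862.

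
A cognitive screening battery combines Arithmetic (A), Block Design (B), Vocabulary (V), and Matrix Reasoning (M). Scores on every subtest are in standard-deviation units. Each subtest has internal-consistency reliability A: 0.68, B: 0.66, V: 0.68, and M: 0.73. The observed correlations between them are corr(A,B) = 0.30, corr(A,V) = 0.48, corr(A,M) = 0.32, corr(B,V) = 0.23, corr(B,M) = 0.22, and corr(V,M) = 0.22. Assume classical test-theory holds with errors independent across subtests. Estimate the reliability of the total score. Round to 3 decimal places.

Var(A+B+V+M) = 4 + 2·[0.30 + 0.48 + 0.32 + 0.23 + 0.22 + 0.22] = 4 + 3.54 = 7.54.
Because errors are independent across components, Cov(Tᵢ,Tⱼ) = Cov(Xᵢ,Xⱼ); the off-diagonal part of the true-score variance is the same as above.
True-score variance = [0.68 + 0.66 + 0.68 + 0.73] + 3.54 = 2.75 + 3.54 = 6.29.
Reliability = 6.29 / 7.54 = 0.834.

0.834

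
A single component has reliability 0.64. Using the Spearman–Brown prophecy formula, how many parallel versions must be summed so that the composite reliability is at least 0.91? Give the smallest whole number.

6

k ≥ ρ*(1−ρ₁)/(ρ₁(1−ρ*)) = 0.91·0.36 / (0.64·0.09) = 5.688.
Smallest integer k = 6.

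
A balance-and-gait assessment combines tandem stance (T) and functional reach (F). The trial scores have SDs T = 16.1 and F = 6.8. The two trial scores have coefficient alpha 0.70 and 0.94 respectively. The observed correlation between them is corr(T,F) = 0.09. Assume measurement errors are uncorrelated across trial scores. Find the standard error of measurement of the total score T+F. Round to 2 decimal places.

Var(total) = 305.45 + 19.7064 = 325.156.
True-score variance = 224.913 + 19.7064 = 244.619, so reliability = 0.7523.
Error variance = 325.156 − 244.619 = 80.5374; SEM = √80.5374 = 8.97.

8.97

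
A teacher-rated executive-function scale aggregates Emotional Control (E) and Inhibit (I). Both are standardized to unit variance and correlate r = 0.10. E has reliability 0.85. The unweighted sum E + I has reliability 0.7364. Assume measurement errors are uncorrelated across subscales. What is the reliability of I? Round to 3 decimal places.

0.570

Var(E+I) = 2 + 2·0.10 = 2.200.
True-score variance = ρ_E + ρ_I + 2·0.10, so 0.7364 = (0.85 + ρ_I + 0.20) / 2.200.
ρ_I = 0.7364·2.200 − 0.85 − 0.20 = 0.570.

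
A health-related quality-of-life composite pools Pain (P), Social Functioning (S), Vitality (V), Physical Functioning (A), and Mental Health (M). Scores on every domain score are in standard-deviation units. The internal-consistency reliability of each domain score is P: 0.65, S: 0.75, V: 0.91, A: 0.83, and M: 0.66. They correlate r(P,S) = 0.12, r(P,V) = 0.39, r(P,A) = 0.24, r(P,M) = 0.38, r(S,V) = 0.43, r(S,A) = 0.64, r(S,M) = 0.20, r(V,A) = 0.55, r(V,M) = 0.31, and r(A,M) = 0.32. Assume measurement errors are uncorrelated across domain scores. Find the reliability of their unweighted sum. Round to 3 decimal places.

Var(P+S+V+A+M) = 5 + 2·[0.12 + 0.39 + 0.24 + 0.38 + 0.43 + 0.64 + 0.20 + 0.55 + 0.31 + 0.32] = 5 + 7.16 = 12.16.
Under uncorrelated errors the observed covariances equal the true-score covariances, so only the own-variance terms attenuate.
True-score variance = [0.65 + 0.75 + 0.91 + 0.83 + 0.66] + 7.16 = 3.8 + 7.16 = 10.96.
Reliability = 10.96 / 12.16 = 0.901.

0.901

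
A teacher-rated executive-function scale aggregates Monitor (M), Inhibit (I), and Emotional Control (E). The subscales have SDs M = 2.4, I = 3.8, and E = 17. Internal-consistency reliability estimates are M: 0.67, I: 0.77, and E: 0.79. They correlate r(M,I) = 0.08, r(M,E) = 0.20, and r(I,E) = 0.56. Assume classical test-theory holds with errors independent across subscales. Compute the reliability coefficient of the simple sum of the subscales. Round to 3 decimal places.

0.835

Var(M+I+E) = 2.4² + 3.8² + 17² + 2·[2.4·3.8·0.08 + 2.4·17·0.20 + 3.8·17·0.56] = 309.2 + 90.1312 = 399.331.
Because errors are independent across components, Cov(Tᵢ,Tⱼ) = Cov(Xᵢ,Xⱼ); the off-diagonal part of the true-score variance is the same as above.
True-score variance = [2.4²·0.67 + 3.8²·0.77 + 17²·0.79] + 90.1312 = 243.288 + 90.1312 = 333.419.
Reliability = 333.419 / 399.331 = 0.835.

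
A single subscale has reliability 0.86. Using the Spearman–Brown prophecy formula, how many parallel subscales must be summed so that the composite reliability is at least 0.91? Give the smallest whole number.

2

k ≥ ρ*(1−ρ₁)/(ρ₁(1−ρ*)) = 0.91·0.14 / (0.86·0.09) = 1.646.
Smallest integer k = 2.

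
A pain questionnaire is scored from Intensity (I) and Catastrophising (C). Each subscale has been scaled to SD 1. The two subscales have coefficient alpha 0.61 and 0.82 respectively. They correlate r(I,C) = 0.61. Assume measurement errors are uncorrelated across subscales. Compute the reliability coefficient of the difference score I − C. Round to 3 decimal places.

0.269

Var(I−C) = 1 + 1 − 2·0.61 = 2 − 1.22 = 0.78.
Because errors are independent across components, Cov(Tᵢ,Tⱼ) = Cov(Xᵢ,Xⱼ); the off-diagonal part of the true-score variance is the same as above.
True-score variance = [0.61 + 0.82] − 1.22 = 1.43 − 1.22 = 0.21.
Reliability = 0.21 / 0.78 = 0.269.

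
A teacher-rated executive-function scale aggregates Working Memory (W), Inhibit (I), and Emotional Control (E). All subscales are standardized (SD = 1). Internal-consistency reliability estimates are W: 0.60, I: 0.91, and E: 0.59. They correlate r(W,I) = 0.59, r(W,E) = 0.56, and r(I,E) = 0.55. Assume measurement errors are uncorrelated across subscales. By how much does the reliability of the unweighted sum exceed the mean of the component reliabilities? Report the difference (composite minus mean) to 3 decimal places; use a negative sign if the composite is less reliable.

Var(sum) = 3 + 3.4 = 6.4; true-score variance = 2.1 + 3.4 = 5.5; composite reliability = 0.8594.
Mean component reliability = 0.7000.
Difference = 0.8594 − 0.7000 = 0.159.

0.159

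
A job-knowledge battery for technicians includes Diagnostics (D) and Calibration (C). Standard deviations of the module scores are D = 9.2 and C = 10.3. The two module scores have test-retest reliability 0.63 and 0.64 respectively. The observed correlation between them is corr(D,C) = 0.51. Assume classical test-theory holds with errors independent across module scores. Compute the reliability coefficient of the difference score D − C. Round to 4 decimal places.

0.2611

Var(D−C) = 9.2² + 10.3² − 2·9.2·10.3·0.51 = 190.73 − 96.6552 = 94.0748.
Under uncorrelated errors the observed covariances equal the true-score covariances, so only the own-variance terms attenuate.
True-score variance = [9.2²·0.63 + 10.3²·0.64] − 96.6552 = 121.221 − 96.6552 = 24.5656.
Reliability = 24.5656 / 94.0748 = 0.2611.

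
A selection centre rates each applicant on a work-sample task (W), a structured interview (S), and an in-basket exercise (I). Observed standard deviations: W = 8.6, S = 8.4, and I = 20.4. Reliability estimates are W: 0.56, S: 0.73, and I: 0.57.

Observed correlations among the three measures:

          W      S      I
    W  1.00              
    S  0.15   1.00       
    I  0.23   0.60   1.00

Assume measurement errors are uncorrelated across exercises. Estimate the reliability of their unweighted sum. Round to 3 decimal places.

0.735

Var(W+S+I) = 8.6² + 8.4² + 20.4² + 2·[8.6·8.4·0.15 + 8.6·20.4·0.23 + 8.4·20.4·0.60] = 560.68 + 308.006 = 868.686.
Under uncorrelated errors the observed covariances equal the true-score covariances, so only the own-variance terms attenuate.
True-score variance = [8.6²·0.56 + 8.4²·0.73 + 20.4²·0.57] + 308.006 = 330.138 + 308.006 = 638.144.
Reliability = 638.144 / 868.686 = 0.735.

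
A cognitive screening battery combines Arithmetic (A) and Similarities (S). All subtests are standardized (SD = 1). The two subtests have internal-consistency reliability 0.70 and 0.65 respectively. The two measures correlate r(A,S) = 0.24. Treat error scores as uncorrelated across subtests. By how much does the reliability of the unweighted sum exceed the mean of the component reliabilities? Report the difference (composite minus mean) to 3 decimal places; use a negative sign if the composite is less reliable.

0.063

Var(sum) = 2 + 0.48 = 2.48; true-score variance = 1.35 + 0.48 = 1.83; composite reliability = 0.7379.
Mean component reliability = 0.6750.
Difference = 0.7379 − 0.6750 = 0.063.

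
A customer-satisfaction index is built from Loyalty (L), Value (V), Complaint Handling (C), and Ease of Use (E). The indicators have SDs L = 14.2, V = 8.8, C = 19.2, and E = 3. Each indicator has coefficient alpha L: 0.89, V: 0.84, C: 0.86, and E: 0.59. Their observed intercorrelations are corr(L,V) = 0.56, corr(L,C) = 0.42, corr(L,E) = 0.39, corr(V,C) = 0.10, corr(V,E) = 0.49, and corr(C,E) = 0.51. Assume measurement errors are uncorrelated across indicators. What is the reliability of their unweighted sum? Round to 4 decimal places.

0.9237

Var(L+V+C+E) = 14.2² + 8.8² + 19.2² + 3² + 2·[14.2·8.8·0.56 + 14.2·19.2·0.42 + 14.2·3·0.39 + 8.8·19.2·0.10 + 8.8·3·0.49 + 19.2·3·0.51] = 656.72 + 520.617 = 1177.34.
Because errors are independent across components, Cov(Tᵢ,Tⱼ) = Cov(Xᵢ,Xⱼ); the off-diagonal part of the true-score variance is the same as above.
True-score variance = [14.2²·0.89 + 8.8²·0.84 + 19.2²·0.86 + 3²·0.59] + 520.617 = 566.85 + 520.617 = 1087.47.
Reliability = 1087.47 / 1177.34 = 0.9237.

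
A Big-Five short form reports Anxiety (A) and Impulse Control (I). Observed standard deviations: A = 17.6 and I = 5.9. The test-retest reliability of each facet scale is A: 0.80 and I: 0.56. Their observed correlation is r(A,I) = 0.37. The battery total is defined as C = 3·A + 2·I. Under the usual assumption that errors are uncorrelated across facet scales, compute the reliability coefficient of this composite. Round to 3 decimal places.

0.817

Var(C) = 3²·17.6² + 2²·5.9² + 2·[6·17.6·5.9·0.37] = 2927.08 + 461.05 = 3388.13.
Because errors are independent across components, Cov(Tᵢ,Tⱼ) = Cov(Xᵢ,Xⱼ); the off-diagonal part of the true-score variance is the same as above.
True-score variance = [3²·17.6²·0.80 + 2²·5.9²·0.56] + 461.05 = 2308.25 + 461.05 = 2769.3.
Reliability = 2769.3 / 3388.13 = 0.817.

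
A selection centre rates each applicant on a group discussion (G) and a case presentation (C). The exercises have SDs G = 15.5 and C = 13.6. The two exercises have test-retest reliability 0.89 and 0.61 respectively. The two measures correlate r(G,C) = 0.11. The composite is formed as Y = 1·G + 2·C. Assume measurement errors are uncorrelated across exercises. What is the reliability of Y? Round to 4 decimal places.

0.7064

Var(Y) = 15.5² + 2²·13.6² + 2·[2·15.5·13.6·0.11] = 980.09 + 92.752 = 1072.84.
Under uncorrelated errors the observed covariances equal the true-score covariances, so only the own-variance terms attenuate.
True-score variance = [15.5²·0.89 + 2²·13.6²·0.61] + 92.752 = 665.125 + 92.752 = 757.877.
Reliability = 757.877 / 1072.84 = 0.7064.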